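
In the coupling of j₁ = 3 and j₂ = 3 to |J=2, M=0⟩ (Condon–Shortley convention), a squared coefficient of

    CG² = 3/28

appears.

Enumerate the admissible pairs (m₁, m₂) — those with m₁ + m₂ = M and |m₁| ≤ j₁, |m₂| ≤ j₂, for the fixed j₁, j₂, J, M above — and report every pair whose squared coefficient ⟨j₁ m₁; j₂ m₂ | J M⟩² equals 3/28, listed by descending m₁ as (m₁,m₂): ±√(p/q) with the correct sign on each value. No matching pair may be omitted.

(1,-1): −√(3/28); (-1,1): −√(3/28)

Admissible pairs with m₁+m₂ = M = 0: (-3,3), (-2,2), (-1,1), (0,0), (1,-1), (2,-2), (3,-3)
  (m₁,m₂)=(3,-3): CG² = 25/84, CG = +√(25/84)
  (m₁,m₂)=(2,-2): CG² = 0/1, CG = 0
  (m₁,m₂)=(1,-1): CG² = 3/28, CG = −√(3/28)   ← matches the target
  (m₁,m₂)=(0,0): CG² = 4/21, CG = +√(4/21)
  (m₁,m₂)=(-1,1): CG² = 3/28, CG = −√(3/28)   ← matches the target
  (m₁,m₂)=(-2,2): CG² = 0/1, CG = 0
  (m₁,m₂)=(-3,3): CG² = 25/84, CG = +√(25/84)
Pairs with CG² = 3/28: (1,-1): −√(3/28); (-1,1): −√(3/28)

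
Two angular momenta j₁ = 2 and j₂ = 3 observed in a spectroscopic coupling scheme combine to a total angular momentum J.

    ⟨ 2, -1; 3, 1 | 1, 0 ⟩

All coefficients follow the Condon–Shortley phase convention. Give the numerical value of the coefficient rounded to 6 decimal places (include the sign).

-0.478091  (= −√(8/35))

√[3·4!0!2!/7! · 1!3!4!2!1!1!] = √(288/35)
  +(−1)^3/∏(3,1,0,1,0,1)! = -1/6  (running -1/6)
⟨..|..⟩ = √(288/35)·(-1/6) = -0.478091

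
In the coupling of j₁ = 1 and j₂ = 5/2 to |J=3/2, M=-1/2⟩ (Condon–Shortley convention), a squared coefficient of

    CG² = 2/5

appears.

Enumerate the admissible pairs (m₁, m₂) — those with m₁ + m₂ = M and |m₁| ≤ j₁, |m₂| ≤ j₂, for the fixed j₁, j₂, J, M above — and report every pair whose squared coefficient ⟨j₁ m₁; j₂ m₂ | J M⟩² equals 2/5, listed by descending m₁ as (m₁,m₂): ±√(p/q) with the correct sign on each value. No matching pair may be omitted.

(1,-3/2): +√(2/5); (0,-1/2): −√(2/5)

Admissible pairs with m₁+m₂ = M = -1/2: (-1,1/2), (0,-1/2), (1,-3/2)
  (m₁,m₂)=(1,-3/2): CG² = 2/5, CG = +√(2/5)   ← matches the target
  (m₁,m₂)=(0,-1/2): CG² = 2/5, CG = −√(2/5)   ← matches the target
  (m₁,m₂)=(-1,1/2): CG² = 1/5, CG = +√(1/5)
Pairs with CG² = 2/5: (1,-3/2): +√(2/5); (0,-1/2): −√(2/5)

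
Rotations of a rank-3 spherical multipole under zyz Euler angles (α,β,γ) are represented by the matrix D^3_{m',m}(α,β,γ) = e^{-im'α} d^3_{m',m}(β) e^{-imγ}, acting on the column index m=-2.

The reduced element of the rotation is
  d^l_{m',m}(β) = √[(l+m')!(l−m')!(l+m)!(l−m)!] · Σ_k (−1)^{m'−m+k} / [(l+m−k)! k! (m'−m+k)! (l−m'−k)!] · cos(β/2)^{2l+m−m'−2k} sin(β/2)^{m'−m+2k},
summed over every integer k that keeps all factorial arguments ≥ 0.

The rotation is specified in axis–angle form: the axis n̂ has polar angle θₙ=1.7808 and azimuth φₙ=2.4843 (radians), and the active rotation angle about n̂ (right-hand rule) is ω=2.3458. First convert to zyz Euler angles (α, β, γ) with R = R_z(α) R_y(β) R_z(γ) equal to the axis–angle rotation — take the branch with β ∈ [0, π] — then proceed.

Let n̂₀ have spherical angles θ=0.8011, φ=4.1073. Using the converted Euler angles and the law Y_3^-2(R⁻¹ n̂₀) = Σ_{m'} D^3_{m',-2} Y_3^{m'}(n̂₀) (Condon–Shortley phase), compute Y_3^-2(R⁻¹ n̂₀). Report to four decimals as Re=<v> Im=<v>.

Axis–angle → zyz. n̂ = (sinθₙcosφₙ, sinθₙsinφₙ, cosθₙ) = (-0.774257, +0.597553, -0.208463), ω = 2.3458.
R = I cosω + sinω [n̂]ₓ + (1−cosω) n̂n̂ᵀ gives
  R = [+0.319218, -0.637461, +0.701245; -0.935321, -0.092801, +0.341413; -0.152561, -0.764874, -0.625854]
β = atan2(√(R₁₃²+R₂₃²), R₃₃) = 2.247022; α = atan2(R₂₃, R₁₃) mod 2π = 0.453086; γ = atan2(R₃₂, −R₃₁) mod 2π = 4.909264
Need the full column D^3_{m',-2} for m'=−3..3 at α=0.4531, β=2.2470, γ=4.9093.
cos(β/2)=0.432519, sin(β/2)=0.901625
d^3_{-3,-2}: single k=1 term ⇒ +0.033429;  D = +0.006058-0.032876i
d^3_{-2,-2}: k∈[0..1] ⇒ +0.006547 -0.142247 = -0.135700;  D = +0.036310+0.130752i
d^3_{-1,-2}: k∈[0..1] ⇒ -0.043157 +0.375080 = +0.331923;  D = -0.219851-0.248673i
d^3_{0,-2}: k∈[0..1] ⇒ +0.155824 -0.677134 = -0.521310;  D = +0.481418+0.200003i
d^3_{1,-2}: k∈[0..1] ⇒ -0.375080 +0.814956 = +0.439876;  D = -0.439102+0.026085i
d^3_{2,-2}: k∈[0..1] ⇒ +0.618136 -0.537223 = +0.080913;  D = -0.070521+0.039671i
d^3_{3,-2}: single k=0 term ⇒ -0.631263;  D = +0.359188-0.519111i
Y_3^{m'}(θ=0.8011,φ=4.1073) and Σ D·Y over m':
  (+0.0061-0.0329i)·(+0.1499+0.0374i)  (+0.0363+0.1308i)·(-0.1294-0.3432i)  (-0.2199-0.2487i)·(-0.1877+0.2713i)  (+0.4814+0.2000i)·(-0.1502+0.0000i)  (-0.4391+0.0261i)·(+0.1877+0.2713i)  (-0.0705+0.0397i)·(-0.1294+0.3432i)  (+0.3592-0.5191i)·(-0.1499+0.0374i)
Y_3^-2(R⁻¹ n̂) = -0.049688-0.129444i

Re=-0.0497 Im=-0.1294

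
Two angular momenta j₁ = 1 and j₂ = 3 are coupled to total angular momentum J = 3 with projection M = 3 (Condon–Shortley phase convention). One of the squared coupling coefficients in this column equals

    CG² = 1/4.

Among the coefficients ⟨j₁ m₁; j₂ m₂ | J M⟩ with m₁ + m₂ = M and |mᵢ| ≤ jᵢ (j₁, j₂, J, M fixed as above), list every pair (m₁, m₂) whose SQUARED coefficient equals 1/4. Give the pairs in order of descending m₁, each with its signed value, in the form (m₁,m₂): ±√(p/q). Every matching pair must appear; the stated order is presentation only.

Admissible pairs with m₁+m₂ = M = 3: (0,3), (1,2)
  (m₁,m₂)=(1,2): CG² = 1/4, CG = +√(1/4)   ← matches the target
  (m₁,m₂)=(0,3): CG² = 3/4, CG = −√(3/4)
Pairs with CG² = 1/4: (1,2): +√(1/4)

(1,2): +√(1/4)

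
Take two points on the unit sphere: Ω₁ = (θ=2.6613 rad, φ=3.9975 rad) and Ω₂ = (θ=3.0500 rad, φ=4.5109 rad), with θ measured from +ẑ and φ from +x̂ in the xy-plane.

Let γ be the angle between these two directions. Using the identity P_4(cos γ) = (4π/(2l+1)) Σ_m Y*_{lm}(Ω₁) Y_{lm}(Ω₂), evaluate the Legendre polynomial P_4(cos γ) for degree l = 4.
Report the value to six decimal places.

0.334912

Summing Y*_{l m}(θ₁,φ₁)·Y_{l m}(θ₂,φ₂) over m ∈ [−4, 4]; prefactor 4π/(2·4+1) = 1.396263:
  m=-4: (-0.019371, -0.005613) × (0.000021, 0.000022) = (-0.000000, -0.000001)  (running Σ = (-0.000000, -0.000001))
  m=-3: (-0.091952, 0.059441) × (-0.000542, 0.000785) = (0.000003, -0.000104)  (running Σ = (0.000003, -0.000105))
  m=-2: (-0.045225, 0.318572) × (-0.015296, -0.006521) = (0.002769, -0.004578)  (running Σ = (0.002772, -0.004683))
  m=-1: (0.318411, 0.366806) × (0.033989, -0.166398) = (0.071858, -0.040516)  (running Σ = (0.074630, -0.045199))
  m=0: (0.111697, -0.000000) × (0.811144, 0.000000) = (0.090603, 0.000000)  (running Σ = (0.165233, -0.045199))
  m=1: (-0.318411, 0.366806) × (-0.033989, -0.166398) = (0.071858, 0.040516)  (running Σ = (0.237091, -0.004683))
  m=2: (-0.045225, -0.318572) × (-0.015296, 0.006521) = (0.002769, 0.004578)  (running Σ = (0.239860, -0.000105))
  m=3: (0.091952, 0.059441) × (0.000542, 0.000785) = (0.000003, 0.000104)  (running Σ = (0.239863, -0.000001))
  m=4: (-0.019371, 0.005613) × (0.000021, -0.000022) = (-0.000000, 0.000001)  (running Σ = (0.239863, -0.000000))
Total Σ_m = (0.239863, -0.000000). Multiply by 1.396263: (0.334912, -0.000000). P_4(cos γ) = 0.334912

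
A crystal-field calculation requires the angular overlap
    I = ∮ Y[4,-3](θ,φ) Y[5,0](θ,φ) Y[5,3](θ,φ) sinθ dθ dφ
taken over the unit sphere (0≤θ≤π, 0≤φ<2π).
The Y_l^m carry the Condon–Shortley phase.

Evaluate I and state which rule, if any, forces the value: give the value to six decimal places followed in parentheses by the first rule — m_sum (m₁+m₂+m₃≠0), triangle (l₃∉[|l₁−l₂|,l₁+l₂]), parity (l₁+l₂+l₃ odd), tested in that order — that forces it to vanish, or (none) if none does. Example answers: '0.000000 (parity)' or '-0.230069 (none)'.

m-sum 0 ✓  L=14 even ✓  1≤5≤9 ✓
Π(2lᵢ+1) = 9×11×11 = 1089
triangle coeff Δ(4,5,5) = 1/3153150
Σ_t [0,4]: t=0:+1/69120 t=1:−1/1728 t=2:+1/576 t=3:−1/1728 t=4:+1/69120 = 7/11520
(3j)²=2/143 [(4 5 5; 0 0 0)], sign=-1
Σ_t [3,4]: t=3:−1/6912 t=4:+1/17280 = -1/11520
(3j)²=2/143 [(4 5 5; -3 0 3)], sign=-1
⇒ 4πI² = 36/169
I = (+1)√(36/169/(4π)) = 0.13019760
No selection rule forces the value: the integral is nonzero (none).

0.130198 (none)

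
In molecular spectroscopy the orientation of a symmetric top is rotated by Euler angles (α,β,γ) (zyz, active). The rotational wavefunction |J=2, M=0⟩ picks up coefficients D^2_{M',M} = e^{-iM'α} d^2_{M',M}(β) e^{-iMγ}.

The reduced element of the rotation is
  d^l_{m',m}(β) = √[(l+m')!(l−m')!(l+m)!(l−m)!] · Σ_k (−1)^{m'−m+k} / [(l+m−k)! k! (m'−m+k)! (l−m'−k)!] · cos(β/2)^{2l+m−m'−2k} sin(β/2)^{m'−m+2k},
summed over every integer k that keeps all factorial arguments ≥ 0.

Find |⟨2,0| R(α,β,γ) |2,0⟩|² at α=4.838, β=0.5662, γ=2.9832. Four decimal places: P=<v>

D^2_{0,0}(4.8380,0.5662,2.9832) = e^{-i·0·4.8380}·d^2_{0,0}(0.5662)·e^{-i·0·2.9832}. Compute d first:
With c≡cos(β/2)=0.960194 and s≡sin(β/2)=0.279334, N=[2·2·2·2]^{1/2}=4.000000
k∈{0,1,2} keeps every argument non-negative
  k=0: (−1)^0·4.0000/(4)·0.9602^4·0.2793^0 = +0.850034
  k=1: (−1)^1·4.0000/(1)·0.9602^2·0.2793^2 = -0.287756
  k=2: (−1)^2·4.0000/(4)·0.9602^0·0.2793^4 = +0.006088
d^2_{0,0}(0.5662) = +0.850034 -0.287756 +0.006088 = +0.568366
|D^2_{0,0}|² = |d^2_{0,0}(β)|² = (+0.568366)² = 0.323040 (the z-rotation phases have unit modulus)

P=0.3230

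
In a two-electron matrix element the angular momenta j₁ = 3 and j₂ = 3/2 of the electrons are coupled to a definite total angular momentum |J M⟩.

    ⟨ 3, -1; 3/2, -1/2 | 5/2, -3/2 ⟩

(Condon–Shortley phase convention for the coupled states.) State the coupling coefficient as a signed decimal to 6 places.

−√(7/20) = -0.591608

j₁+j₂−J=2  J+j₁−j₂=4  J−j₁+j₂=1  j₁+j₂+J+1=8
(j₁±m₁, j₂±m₂, J±M) = (2,4,1,2,1,4)
P² = 576/35
sum k=0..1:
  [0] +1/48 = 1/48
  [1] −1/6 = -1/6
S = -7/48
C² = P²·S² = 7/20 ; C = -0.591608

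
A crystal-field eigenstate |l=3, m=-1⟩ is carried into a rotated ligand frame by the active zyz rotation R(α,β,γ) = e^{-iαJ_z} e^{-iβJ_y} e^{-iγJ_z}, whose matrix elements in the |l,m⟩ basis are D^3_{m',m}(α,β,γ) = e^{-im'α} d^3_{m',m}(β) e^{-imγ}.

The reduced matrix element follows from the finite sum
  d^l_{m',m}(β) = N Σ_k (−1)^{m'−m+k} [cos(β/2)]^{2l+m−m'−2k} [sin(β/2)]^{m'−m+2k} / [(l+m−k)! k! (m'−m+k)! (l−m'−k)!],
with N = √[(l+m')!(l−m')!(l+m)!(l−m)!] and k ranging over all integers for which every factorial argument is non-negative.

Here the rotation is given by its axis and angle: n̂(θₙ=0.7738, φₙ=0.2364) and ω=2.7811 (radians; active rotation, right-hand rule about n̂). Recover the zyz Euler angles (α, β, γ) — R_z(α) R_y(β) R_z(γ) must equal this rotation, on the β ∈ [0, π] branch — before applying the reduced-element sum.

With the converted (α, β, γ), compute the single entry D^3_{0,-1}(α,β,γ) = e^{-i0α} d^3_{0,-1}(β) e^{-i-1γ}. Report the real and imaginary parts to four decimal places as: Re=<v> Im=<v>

Axis–angle → zyz. n̂ = (sinθₙcosφₙ, sinθₙsinφₙ, cosθₙ) = (+0.679421, +0.163676, +0.715260), ω = 2.7811.
R = I cosω + sinω [n̂]ₓ + (1−cosω) n̂n̂ᵀ gives
  R = [-0.042168, -0.037036, +0.998424; +0.467559, -0.883866, -0.013039; +0.882956, +0.466272, +0.054587]
β = atan2(√(R₁₃²+R₂₃²), R₃₃) = 1.516182; α = atan2(R₂₃, R₁₃) mod 2π = 6.270126; γ = atan2(R₃₂, −R₃₁) mod 2π = 2.655733
First d^3_{0,-1}(β=1.5162), then the phase factors e^{-i(0)α} and e^{-i(-1)γ}:
c=cos(1.516182/2)=0.726150, s=sin(1.516182/2)=0.687536; N=√[6·6·2·24]=41.569219
The bounds max(0,m−m')=0 and min(l+m,l−m')=2 give 3 terms
  k=0: (−1)^1·41.5692/(12)·0.7261^5·0.6875^1 = -0.480859
  k=1: (−1)^2·41.5692/(4)·0.7261^3·0.6875^3 = +1.293236
  k=2: (−1)^3·41.5692/(12)·0.7261^1·0.6875^5 = -0.386452
d^3_{0,-1}(1.5162) = -0.480859 +1.293236 -0.386452 = +0.425925
Phases: e^{-i·(0)·6.2701}=+1.000000+0.000000i, e^{-i·(-1)·2.6557}=-0.884274+0.466968i ⇒ D=-0.376635+0.198894i

Re=-0.3766 Im=0.1989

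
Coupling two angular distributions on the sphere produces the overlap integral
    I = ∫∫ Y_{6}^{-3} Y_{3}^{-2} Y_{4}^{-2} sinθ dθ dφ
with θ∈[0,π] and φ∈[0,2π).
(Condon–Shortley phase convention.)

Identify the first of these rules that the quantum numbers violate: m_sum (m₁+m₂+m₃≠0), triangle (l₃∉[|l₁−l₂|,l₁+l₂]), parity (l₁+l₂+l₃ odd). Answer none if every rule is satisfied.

azimuthal sum: -3 − 2 − 2 = -7  ✗
3 ≤ 4 ≤ 9 (triangle on l)
L = 6 + 3 + 4 = 13 (odd)

m_sum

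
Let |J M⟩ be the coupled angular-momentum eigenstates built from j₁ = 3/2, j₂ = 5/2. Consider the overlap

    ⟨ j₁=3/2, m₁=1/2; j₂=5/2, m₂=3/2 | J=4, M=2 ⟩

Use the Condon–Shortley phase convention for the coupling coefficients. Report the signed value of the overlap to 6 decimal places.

√[9·0!3!5!/9! · 2!1!4!1!6!2!] = √(8640/7)
  +(−1)^0/∏(0,0,1,4,2,1)! = 1/48  (running 1/48)
⟨..|..⟩ = √(8640/7)·(1/48) = +0.731925

+√(15/28) = +0.731925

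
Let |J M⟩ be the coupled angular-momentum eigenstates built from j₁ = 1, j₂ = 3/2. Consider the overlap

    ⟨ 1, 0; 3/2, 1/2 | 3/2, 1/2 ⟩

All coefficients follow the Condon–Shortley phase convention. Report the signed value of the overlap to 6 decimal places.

triangle: 1!×1!×2!/5! = 2/120
(j±m)!: 1!×1!×2!×1!×2!×1! = 4
prefactor² = (2J+1)×Δ×N² = 4/15
  k=0: +1/(0!×1!×1!×2!×0!×0!) = 1/2
  k=1: −1/(1!×0!×0!×1!×1!×1!) = -1
Σ = -1/2  ⇒  CG² = 4/15×(-1/2)² = 1/15
CG = −√(1/15) = -0.258199

-0.258199  (= −√(1/15))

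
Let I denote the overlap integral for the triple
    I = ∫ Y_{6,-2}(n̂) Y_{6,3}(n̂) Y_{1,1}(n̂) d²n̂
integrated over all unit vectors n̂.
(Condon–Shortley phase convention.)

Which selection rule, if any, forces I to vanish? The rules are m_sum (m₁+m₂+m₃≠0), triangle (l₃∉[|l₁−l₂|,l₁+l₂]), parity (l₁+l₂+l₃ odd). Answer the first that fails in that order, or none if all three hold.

m_sum

Σmᵢ = 2  ✗
l₃∈[|l₁−l₂|,l₁+l₂]=[0,12], have l₃=1
Σlᵢ = 13 ⇒ odd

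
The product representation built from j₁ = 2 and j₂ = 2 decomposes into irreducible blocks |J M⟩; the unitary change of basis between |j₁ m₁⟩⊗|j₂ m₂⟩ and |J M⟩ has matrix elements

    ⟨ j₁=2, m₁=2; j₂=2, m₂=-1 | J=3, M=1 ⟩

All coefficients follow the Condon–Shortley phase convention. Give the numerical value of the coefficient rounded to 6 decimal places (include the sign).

+0.547723

√[7·1!3!3!/8! · 4!0!1!3!4!2!] = √(216/5)
  +(−1)^0/∏(0,1,0,1,3,2)! = 1/12  (running 1/12)
⟨..|..⟩ = √(216/5)·(1/12) = +0.547723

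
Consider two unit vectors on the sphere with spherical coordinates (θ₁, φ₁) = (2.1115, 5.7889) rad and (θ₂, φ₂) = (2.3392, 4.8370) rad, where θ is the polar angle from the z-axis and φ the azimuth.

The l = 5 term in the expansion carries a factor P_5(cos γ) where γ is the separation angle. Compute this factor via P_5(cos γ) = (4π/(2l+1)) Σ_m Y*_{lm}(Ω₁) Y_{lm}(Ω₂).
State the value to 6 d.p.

-0.386611

Term-by-term m-sum for l=5 (normalisation 4π/11 = 1.142397):
  m=-5: Y*=-0.16849 - 0.13354j  Y=0.05205 + 0.07244j  product 0.00090 - 0.01916j
  m=-4: Y*=0.16134 + 0.37495j  Y=-0.23946 + 0.13034j  product -0.08750 - 0.06876j
  m=-3: Y*=0.02651 - 0.30069j  Y=-0.15718 - 0.40070j  product -0.12465 + 0.03664j
  m=-2: Y*=0.07233 - 0.10986j  Y=0.26498 - 0.06744j  product 0.01176 - 0.03399j
  m=-1: Y*=-0.29857 + 0.16090j  Y=-0.02470 - 0.19717j  product 0.03910 + 0.05489j
  m=+0: Y*=-0.05272 + 0.00000j  Y=0.33429 + 0.00000j  product -0.01762 + 0.00000j
  m=+1: Y*=0.29857 + 0.16090j  Y=0.02470 - 0.19717j  product 0.03910 - 0.05489j
  m=+2: Y*=0.07233 + 0.10986j  Y=0.26498 + 0.06744j  product 0.01176 + 0.03399j
  m=+3: Y*=-0.02651 - 0.30069j  Y=0.15718 - 0.40070j  product -0.12465 - 0.03664j
  m=+4: Y*=0.16134 - 0.37495j  Y=-0.23946 - 0.13034j  product -0.08750 + 0.06876j
  m=+5: Y*=0.16849 - 0.13354j  Y=-0.05205 + 0.07244j  product 0.00090 + 0.01916j
Accumulated sum -0.33842 - 0.00000j; after 4π/(2l+1) scaling, -0.38661 - 0.00000j ⇒ P_5 = -0.386611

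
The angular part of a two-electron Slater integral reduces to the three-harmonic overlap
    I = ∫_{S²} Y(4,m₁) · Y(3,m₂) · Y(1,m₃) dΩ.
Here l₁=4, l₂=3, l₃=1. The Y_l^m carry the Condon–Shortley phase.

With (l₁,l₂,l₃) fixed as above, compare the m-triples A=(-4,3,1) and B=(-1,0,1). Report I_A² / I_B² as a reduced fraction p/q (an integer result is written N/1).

Same 4,3,1: normalisation and zero-m 3j drop out of the ratio.
A: Δ: 6! 2! 0! / 9! → 1/252; sum: t=6:+1/1440 = 1/1440; 3j²(4 3 1; -4 3 1) = Δ·Π!·Σ² = 1/9  (sign +1)
B: Δ: 6! 2! 0! / 9! → 1/252; sum: t=3:−1/72 = -1/72; 3j²(4 3 1; -1 0 1) = Δ·Π!·Σ² = 5/126  (sign -1)
I_A²/I_B² = (1/9)/(5/126) = 14/5

14/5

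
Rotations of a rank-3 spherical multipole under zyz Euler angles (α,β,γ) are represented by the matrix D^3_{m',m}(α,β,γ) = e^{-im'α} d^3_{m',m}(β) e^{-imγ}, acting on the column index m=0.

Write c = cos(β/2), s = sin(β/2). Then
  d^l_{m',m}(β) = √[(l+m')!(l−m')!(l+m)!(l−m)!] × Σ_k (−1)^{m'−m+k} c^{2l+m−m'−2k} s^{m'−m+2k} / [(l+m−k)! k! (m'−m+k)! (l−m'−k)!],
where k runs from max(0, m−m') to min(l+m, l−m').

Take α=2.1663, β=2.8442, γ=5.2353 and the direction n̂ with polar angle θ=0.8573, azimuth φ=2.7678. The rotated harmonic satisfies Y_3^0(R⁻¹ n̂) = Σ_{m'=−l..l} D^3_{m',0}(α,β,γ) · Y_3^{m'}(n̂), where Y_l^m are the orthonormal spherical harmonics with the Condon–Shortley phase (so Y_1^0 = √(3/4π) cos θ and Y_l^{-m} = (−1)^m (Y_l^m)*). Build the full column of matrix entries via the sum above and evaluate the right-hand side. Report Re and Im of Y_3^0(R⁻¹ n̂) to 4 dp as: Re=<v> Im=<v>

Need the full column D^3_{m',0} for m'=−3..3 at α=2.1663, β=2.8442, γ=5.2353.
cos(β/2)=0.148149, sin(β/2)=0.988965
d^3_{-3,0}: single k=3 term ⇒ +0.014065;  D = +0.013739+0.003011i
d^3_{-2,0}: k∈[2..3] ⇒ +0.002581 -0.114996 = -0.112415;  D = +0.041675+0.104405i
d^3_{-1,0}: k∈[1..3] ⇒ +0.000244 -0.032685 +0.485505 = +0.453065;  D = -0.254136+0.375077i
d^3_{0,0}: k∈[0..3] ⇒ +0.000011 -0.004240 +0.188957 -0.935590 = -0.750863;  D = -0.750863+0.000000i
d^3_{1,0}: k∈[0..2] ⇒ -0.000244 +0.032685 -0.485505 = -0.453065;  D = +0.254136+0.375077i
d^3_{2,0}: k∈[0..1] ⇒ +0.002581 -0.114996 = -0.112415;  D = +0.041675-0.104405i
d^3_{3,0}: single k=0 term ⇒ -0.014065;  D = -0.013739+0.003011i
Y_3^{m'}(θ=0.8573,φ=2.7678) and Σ D·Y over m':
  (+0.0137+0.0030i)·(-0.0783-0.1624i)  (+0.0417+0.1044i)·(+0.2804+0.2600i)  (-0.2541+0.3751i)·(-0.2597-0.1019i)  (-0.7509+0.0000i)·(-0.2096+0.0000i)  (+0.2541+0.3751i)·(+0.2597-0.1019i)  (+0.0417-0.1044i)·(+0.2804-0.2600i)  (-0.0137+0.0030i)·(+0.0783-0.1624i)
Y_3^0(R⁻¹ n̂) = +0.333737-0.000000i

Re=0.3337 Im=0.0000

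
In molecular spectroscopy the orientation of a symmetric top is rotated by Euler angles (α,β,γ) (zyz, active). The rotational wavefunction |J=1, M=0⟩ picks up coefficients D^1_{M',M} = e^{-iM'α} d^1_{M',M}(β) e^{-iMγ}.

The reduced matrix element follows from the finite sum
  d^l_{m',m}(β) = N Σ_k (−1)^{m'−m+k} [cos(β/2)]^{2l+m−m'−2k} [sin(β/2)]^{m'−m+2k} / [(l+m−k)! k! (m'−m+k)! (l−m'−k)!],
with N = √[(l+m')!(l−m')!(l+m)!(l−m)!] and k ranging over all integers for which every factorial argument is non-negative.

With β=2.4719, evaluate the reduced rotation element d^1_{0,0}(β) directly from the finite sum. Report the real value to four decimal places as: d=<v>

d^1_{0,0}(β=2.4719) via the finite sum:
With c≡cos(β/2)=0.328624 and s≡sin(β/2)=0.944461, N=[1·1·1·1]^{1/2}=1.000000
k: max(0,(0)−(0))=0 … min(1+(0),1−(0))=1
  k=0: (−1)^0·1.0000/(1)·0.3286^2·0.9445^0 = +0.107994
  k=1: (−1)^1·1.0000/(1)·0.3286^0·0.9445^2 = -0.892006
d^1_{0,0}(2.4719) = +0.107994 -0.892006 = -0.784012

d=-0.7840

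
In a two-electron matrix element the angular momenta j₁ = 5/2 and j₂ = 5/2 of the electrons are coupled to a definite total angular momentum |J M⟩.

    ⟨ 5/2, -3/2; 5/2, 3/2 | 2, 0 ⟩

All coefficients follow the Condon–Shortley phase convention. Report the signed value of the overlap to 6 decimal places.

−√(1/84) = -0.109109

triangle: 3!*2!*2!/8! = 24/40320
(j±m)!: 1!*4!*4!*1!*2!*2! = 2304
prefactor² = (2J+1)*Δ*N² = 48/7
  k=2: +1/(2!*1!*2!*2!*0!*0!) = 1/8
  k=3: −1/(3!*0!*1!*1!*1!*1!) = -1/6
Σ = -1/24  ⇒  CG² = 48/7*(-1/24)² = 1/84
CG = −√(1/84) = -0.109109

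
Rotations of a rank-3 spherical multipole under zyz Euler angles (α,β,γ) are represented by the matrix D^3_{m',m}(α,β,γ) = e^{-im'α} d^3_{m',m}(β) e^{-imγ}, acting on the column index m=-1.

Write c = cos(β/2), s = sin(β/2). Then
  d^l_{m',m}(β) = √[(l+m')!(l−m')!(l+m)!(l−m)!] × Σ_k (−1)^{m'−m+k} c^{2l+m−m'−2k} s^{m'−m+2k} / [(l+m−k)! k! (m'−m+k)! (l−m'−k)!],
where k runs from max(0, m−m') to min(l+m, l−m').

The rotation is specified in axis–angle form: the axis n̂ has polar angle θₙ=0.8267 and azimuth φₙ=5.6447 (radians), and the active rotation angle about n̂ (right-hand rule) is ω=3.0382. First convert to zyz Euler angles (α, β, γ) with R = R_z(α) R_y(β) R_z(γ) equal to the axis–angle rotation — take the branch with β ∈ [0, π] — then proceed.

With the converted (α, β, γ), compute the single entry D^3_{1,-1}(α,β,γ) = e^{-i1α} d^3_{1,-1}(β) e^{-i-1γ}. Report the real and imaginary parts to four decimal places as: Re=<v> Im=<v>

Axis–angle → zyz. n̂ = (sinθₙcosφₙ, sinθₙsinφₙ, cosθₙ) = (+0.590767, -0.438463, +0.677307), ω = 3.0382.
R = I cosω + sinω [n̂]ₓ + (1−cosω) n̂n̂ᵀ gives
  R = [-0.298513, -0.586579, +0.752872; -0.446771, -0.611188, -0.653334; +0.843378, -0.531390, -0.079619]
β = atan2(√(R₁₃²+R₂₃²), R₃₃) = 1.650500; α = atan2(R₂₃, R₁₃) mod 2π = 5.568454; γ = atan2(R₃₂, −R₃₁) mod 2π = 3.703832
First d^3_{1,-1}(β=1.6505), then the phase factors e^{-i(1)α} and e^{-i(-1)γ}:
With c≡cos(β/2)=0.678373 and s≡sin(β/2)=0.734717, N=[24·2·2·24]^{1/2}=48.000000
Admissible k: 0..2 (factorial args all ≥0)
  k=0: (−1)^2·48.0000/(8)·0.6784^4·0.7347^2 = +0.685910
  k=1: (−1)^3·48.0000/(6)·0.6784^2·0.7347^4 = -1.072775
  k=2: (−1)^4·48.0000/(48)·0.6784^0·0.7347^6 = +0.157298
d^3_{1,-1}(1.6505) = +0.685910 -1.072775 +0.157298 = -0.229568
Phases: e^{-i·(1)·5.5685}=+0.755269+0.655415i, e^{-i·(-1)·3.7038}=-0.846064-0.533082i ⇒ D=+0.066487+0.219730i

Re=0.0665 Im=0.2197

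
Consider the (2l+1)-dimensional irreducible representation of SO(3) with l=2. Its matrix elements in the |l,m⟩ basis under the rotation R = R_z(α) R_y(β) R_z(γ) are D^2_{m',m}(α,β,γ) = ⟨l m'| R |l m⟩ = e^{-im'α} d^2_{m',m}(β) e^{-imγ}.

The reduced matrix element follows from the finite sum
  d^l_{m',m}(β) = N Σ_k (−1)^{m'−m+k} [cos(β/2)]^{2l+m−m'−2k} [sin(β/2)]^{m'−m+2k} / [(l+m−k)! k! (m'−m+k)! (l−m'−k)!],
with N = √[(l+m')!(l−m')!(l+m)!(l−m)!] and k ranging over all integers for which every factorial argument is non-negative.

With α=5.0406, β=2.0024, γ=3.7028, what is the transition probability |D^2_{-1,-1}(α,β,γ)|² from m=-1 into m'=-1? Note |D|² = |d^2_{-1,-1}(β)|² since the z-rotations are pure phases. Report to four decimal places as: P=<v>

P=0.2853

First d^2_{-1,-1}(β=2.0024), then the phase factors e^{-i(-1)α} and e^{-i(-1)γ}:
c=cos(2.002400/2)=0.539292, s=sin(2.002400/2)=0.842119; N=√[1·6·1·6]=6.000000
The bounds max(0,m−m')=0 and min(l+m,l−m')=1 give 2 terms
  k=0: (−1)^0·6.0000/(6)·0.5393^4·0.8421^0 = +0.084586
  k=1: (−1)^1·6.0000/(2)·0.5393^2·0.8421^2 = -0.618751
d^2_{-1,-1}(2.0024) = +0.084586 -0.618751 = -0.534166
|D^2_{-1,-1}|² = |d^2_{-1,-1}(β)|² = (-0.534166)² = 0.285333 (the z-rotation phases have unit modulus)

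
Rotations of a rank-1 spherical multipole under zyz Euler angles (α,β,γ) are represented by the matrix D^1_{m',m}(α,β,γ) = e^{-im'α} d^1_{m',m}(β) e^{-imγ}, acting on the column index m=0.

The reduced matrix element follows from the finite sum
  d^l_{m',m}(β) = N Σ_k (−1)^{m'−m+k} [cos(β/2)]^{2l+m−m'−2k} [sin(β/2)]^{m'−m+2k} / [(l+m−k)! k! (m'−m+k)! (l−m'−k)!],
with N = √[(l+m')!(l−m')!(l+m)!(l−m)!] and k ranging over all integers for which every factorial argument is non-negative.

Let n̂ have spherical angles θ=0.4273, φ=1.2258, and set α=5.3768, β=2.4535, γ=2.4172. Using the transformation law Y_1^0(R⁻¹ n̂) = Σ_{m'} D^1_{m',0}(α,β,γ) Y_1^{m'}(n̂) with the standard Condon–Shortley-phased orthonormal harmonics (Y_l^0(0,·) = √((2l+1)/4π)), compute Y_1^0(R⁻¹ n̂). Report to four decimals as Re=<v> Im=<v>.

Need the full column D^1_{m',0} for m'=−1..1 at α=5.3768, β=2.4535, γ=2.4172.
cos(β/2)=0.337299, sin(β/2)=0.941398
d^1_{-1,0}: single k=1 term ⇒ +0.449059;  D = +0.276888-0.353535i
d^1_{0,0}: k∈[0..1] ⇒ +0.113771 -0.886229 = -0.772459;  D = -0.772459+0.000000i
d^1_{1,0}: single k=0 term ⇒ -0.449059;  D = -0.276888-0.353535i
Y_1^{m'}(θ=0.4273,φ=1.2258) and Σ D·Y over m':
  (+0.2769-0.3535i)·(+0.0484-0.1347i)  (-0.7725+0.0000i)·(+0.4447+0.0000i)  (-0.2769-0.3535i)·(-0.0484-0.1347i)
Y_1^0(R⁻¹ n̂) = -0.411947+0.000000i

Re=-0.4119 Im=0.0000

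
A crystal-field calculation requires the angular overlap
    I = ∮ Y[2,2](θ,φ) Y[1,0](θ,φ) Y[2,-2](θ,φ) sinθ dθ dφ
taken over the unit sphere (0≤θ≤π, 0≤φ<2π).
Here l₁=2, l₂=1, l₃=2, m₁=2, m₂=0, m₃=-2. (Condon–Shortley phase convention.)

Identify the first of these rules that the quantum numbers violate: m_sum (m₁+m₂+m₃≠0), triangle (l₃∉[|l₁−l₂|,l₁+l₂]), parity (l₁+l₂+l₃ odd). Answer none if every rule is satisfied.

parity

m₁+m₂+m₃ = 2 + 0 − 2 = 0  ✓
triangle: |2−1|=1 ≤ l₃=2 ≤ 2+1=3  ✓
parity: l₁+l₂+l₃ = 5 is odd  ✗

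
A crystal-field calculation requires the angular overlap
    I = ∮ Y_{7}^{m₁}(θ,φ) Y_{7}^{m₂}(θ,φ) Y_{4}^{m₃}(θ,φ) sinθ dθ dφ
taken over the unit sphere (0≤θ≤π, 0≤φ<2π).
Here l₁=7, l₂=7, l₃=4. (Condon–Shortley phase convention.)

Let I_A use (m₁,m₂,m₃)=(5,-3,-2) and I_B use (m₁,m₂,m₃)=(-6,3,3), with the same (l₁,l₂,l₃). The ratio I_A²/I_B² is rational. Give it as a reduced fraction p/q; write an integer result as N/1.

l's match ⇒ only the (l;m) 3-j factors differ between A and B.
A: triangle coeff Δ(7,7,4) = 1/58198140; Σ_t [0,2]: t=0:+1/348364800 t=1:−1/13063680 t=2:+1/7741440 = 29/522547200; (3j)²=1682/264537 [(7 7 4; 5 -3 -2)], sign=+1
B: triangle coeff Δ(7,7,4) = 1/58198140; Σ_t [9,10]: t=9:−1/52254720 t=10:+1/522547200 = -1/58060800; (3j)²=9/646 [(7 7 4; -6 3 3)], sign=+1
I_A²/I_B² = (1682/264537)/(9/646) = 3364/7371

3364/7371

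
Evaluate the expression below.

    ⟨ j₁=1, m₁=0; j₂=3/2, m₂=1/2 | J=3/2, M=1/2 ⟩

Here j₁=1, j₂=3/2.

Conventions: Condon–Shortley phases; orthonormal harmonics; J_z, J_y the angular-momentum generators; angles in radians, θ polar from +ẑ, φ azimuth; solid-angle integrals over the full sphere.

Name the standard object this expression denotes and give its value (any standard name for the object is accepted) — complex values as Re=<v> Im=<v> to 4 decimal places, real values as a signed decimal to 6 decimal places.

Clebsch–Gordan coefficient, −√(1/15) ≈ -0.258199

This is a Clebsch–Gordan (vector-coupling) coefficient.
j₁+j₂−J=1  J+j₁−j₂=1  J−j₁+j₂=2  j₁+j₂+J+1=5
(j₁±m₁, j₂±m₂, J±M) = (1,1,2,1,2,1)
P² = 4/15
sum k=0..1:
  [0] +1/2 = 1/2
  [1] −1/1 = -1
S = -1/2
C² = P²·S² = 1/15 ; C = -0.258199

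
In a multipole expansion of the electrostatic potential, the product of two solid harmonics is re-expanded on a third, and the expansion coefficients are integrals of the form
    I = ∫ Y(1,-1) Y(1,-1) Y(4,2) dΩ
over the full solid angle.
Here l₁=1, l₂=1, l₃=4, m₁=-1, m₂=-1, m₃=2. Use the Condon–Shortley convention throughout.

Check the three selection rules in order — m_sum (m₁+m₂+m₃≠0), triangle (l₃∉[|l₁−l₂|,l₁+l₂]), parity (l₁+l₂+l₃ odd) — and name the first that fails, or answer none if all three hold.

triangle

azimuthal sum: -1 − 1 + 2 = 0  ✓
l₃ must lie in [0,2]; have l₃=4  ✗
L = 1 + 1 + 4 = 6 (even)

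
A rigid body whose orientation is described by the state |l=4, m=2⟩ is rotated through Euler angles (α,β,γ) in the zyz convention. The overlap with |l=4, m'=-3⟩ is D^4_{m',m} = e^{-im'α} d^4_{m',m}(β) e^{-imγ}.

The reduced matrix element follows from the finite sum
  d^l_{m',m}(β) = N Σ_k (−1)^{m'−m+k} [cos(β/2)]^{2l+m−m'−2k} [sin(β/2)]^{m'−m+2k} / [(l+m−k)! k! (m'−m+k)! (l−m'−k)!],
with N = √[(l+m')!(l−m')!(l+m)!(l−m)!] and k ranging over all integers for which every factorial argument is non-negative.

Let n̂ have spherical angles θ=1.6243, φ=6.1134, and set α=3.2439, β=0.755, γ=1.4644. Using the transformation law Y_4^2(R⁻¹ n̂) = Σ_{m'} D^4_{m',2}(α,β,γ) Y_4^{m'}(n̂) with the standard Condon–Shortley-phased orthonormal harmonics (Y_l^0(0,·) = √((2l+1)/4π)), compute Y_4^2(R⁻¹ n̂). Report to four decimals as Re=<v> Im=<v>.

Need the full column D^4_{m',2} for m'=−4..4 at α=3.2439, β=0.7550, γ=1.4644.
cos(β/2)=0.929589, sin(β/2)=0.368598
d^4_{-4,2}: single k=6 term ⇒ +0.011468;  D = -0.009320-0.006682i
d^4_{-3,2}: k∈[5..6] ⇒ +0.061351 -0.003215 = +0.058136;  D = +0.050459+0.028872i
d^4_{-2,2}: k∈[4..6] ⇒ +0.206760 -0.026006 +0.000341 = +0.181094;  D = -0.165546-0.073414i
d^4_{-1,2}: k∈[3..5] ⇒ +0.491618 -0.115942 +0.003646 = +0.379321;  D = +0.360646+0.117556i
d^4_{0,2}: k∈[2..4] ⇒ +0.831711 -0.348710 +0.020560 = +0.503561;  D = -0.492203-0.106347i
d^4_{1,2}: k∈[1..3] ⇒ +0.938050 -0.737427 +0.077295 = +0.277918;  D = +0.276223+0.030643i
d^4_{2,2}: k∈[0..2] ⇒ +0.557607 -1.052040 +0.206760 = -0.287674;  D = +0.287664+0.002353i
d^4_{3,2}: k∈[0..1] ⇒ -0.827282 +0.390210 = -0.437072;  D = -0.435137+0.041081i
d^4_{4,2}: single k=0 term ⇒ +0.463906;  D = -0.454984+0.090543i
Y_4^{m'}(θ=1.6243,φ=6.1134) and Σ D·Y over m':
  (-0.0093-0.0067i)·(+0.3424+0.2764i)  (+0.0505+0.0289i)·(-0.0582-0.0325i)  (-0.1655-0.0734i)·(-0.3082-0.1089i)  (+0.3606+0.1176i)·(+0.0742+0.0127i)  (-0.4922-0.1063i)·(+0.3083+0.0000i)  (+0.2762+0.0306i)·(-0.0742+0.0127i)  (+0.2877+0.0024i)·(-0.3082+0.1089i)  (-0.4351+0.0411i)·(+0.0582-0.0325i)  (-0.4550+0.0905i)·(+0.3424-0.2764i)
Y_4^2(R⁻¹ n̂) = -0.351339+0.218108i

Re=-0.3513 Im=0.2181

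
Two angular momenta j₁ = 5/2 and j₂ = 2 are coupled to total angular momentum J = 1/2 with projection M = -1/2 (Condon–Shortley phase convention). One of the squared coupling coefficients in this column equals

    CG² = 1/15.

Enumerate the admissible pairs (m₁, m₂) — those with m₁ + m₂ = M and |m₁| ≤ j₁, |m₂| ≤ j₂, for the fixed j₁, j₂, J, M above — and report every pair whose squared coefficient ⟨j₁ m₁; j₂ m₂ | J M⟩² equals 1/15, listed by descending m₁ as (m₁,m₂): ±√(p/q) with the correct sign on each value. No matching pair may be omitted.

(3/2,-2): +√(1/15)

Admissible pairs with m₁+m₂ = M = -1/2: (-5/2,2), (-3/2,1), (-1/2,0), (1/2,-1), (3/2,-2)
  (m₁,m₂)=(3/2,-2): CG² = 1/15, CG = +√(1/15)   ← matches the target
  (m₁,m₂)=(1/2,-1): CG² = 2/15, CG = −√(2/15)
  (m₁,m₂)=(-1/2,0): CG² = 1/5, CG = +√(1/5)
  (m₁,m₂)=(-3/2,1): CG² = 4/15, CG = −√(4/15)
  (m₁,m₂)=(-5/2,2): CG² = 1/3, CG = +√(1/3)
Pairs with CG² = 1/15: (3/2,-2): +√(1/15)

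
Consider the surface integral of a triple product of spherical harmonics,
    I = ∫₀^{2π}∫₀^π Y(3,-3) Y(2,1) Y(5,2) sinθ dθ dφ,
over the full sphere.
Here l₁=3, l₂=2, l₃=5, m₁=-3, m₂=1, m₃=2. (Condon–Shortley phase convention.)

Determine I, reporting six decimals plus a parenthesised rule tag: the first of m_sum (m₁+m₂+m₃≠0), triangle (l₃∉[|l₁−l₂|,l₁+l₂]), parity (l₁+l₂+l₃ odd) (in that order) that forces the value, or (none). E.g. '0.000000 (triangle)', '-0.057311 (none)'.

0.063396 (none)

Checks pass: Σm=0; 10 even; l₃=5∈[1,5].
(2·3+1)(2·2+1)(2·5+1) = 385
Δ: 0! 6! 4! / 11! → 1/2310
sum: t=0:+1/144 = 1/144
3j²(3 2 5; 0 0 0) = Δ·Π!·Σ² = 10/231  (sign -1)
sum: t=0:+1/4320 = 1/4320
3j²(3 2 5; -3 1 2) = Δ·Π!·Σ² = 1/330  (sign -1)
combine: 4πI² = 385·10/231·1/330 = 5/99
take √, sign +1: I = 0.06339609
No selection rule forces the value: the integral is nonzero (none).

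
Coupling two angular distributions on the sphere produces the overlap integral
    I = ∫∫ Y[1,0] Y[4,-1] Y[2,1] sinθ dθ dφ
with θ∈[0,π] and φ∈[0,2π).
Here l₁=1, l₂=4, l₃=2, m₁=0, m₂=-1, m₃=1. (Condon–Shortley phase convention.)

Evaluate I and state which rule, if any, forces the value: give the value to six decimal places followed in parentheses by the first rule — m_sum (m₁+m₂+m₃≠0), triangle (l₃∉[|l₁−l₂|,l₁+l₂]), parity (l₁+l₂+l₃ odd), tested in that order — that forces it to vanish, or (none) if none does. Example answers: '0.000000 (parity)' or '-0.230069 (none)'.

0.000000 (triangle)

l₃=2 ∉ [3,5] — triangle fails ⇒ I = 0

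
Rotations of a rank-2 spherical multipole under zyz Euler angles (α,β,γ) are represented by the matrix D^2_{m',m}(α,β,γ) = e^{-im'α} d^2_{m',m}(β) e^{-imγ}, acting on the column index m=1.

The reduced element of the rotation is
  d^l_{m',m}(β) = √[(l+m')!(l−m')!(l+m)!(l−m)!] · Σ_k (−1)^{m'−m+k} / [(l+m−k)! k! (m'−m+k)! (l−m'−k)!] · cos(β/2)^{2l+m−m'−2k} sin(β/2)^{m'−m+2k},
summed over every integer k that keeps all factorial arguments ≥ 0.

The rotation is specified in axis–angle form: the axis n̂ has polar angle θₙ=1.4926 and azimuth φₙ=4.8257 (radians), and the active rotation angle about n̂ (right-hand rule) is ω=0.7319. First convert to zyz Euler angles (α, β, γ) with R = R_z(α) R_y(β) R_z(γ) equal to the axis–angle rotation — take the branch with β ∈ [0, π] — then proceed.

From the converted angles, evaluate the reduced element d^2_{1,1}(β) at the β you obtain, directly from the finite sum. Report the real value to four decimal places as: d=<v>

Axis–angle → zyz. n̂ = (sinθₙcosφₙ, sinθₙsinφₙ, cosθₙ) = (+0.112723, -0.990551, +0.078117), ω = 0.7319.
R = I cosω + sinω [n̂]ₓ + (1−cosω) n̂n̂ᵀ gives
  R = [+0.747160, -0.080799, -0.659715; +0.023609, +0.995183, -0.095147; +0.664225, +0.055515, +0.745469]
β = atan2(√(R₁₃²+R₂₃²), R₃₃) = 0.729559; α = atan2(R₂₃, R₁₃) mod 2π = 3.284830; γ = atan2(R₃₂, −R₃₁) mod 2π = 3.058208
d^2_{1,1}(β=0.7296) via the finite sum:
With c≡cos(β/2)=0.934203 and s≡sin(β/2)=0.356743, N=[6·1·6·1]^{1/2}=6.000000
k: max(0,(1)−(1))=0 … min(2+(1),2−(1))=1
  k=0: (−1)^0·6.0000/(6)·0.9342^4·0.3567^0 = +0.761665
  k=1: (−1)^1·6.0000/(2)·0.9342^2·0.3567^2 = -0.333207
d^2_{1,1}(0.7296) = +0.761665 -0.333207 = +0.428458

d=0.4285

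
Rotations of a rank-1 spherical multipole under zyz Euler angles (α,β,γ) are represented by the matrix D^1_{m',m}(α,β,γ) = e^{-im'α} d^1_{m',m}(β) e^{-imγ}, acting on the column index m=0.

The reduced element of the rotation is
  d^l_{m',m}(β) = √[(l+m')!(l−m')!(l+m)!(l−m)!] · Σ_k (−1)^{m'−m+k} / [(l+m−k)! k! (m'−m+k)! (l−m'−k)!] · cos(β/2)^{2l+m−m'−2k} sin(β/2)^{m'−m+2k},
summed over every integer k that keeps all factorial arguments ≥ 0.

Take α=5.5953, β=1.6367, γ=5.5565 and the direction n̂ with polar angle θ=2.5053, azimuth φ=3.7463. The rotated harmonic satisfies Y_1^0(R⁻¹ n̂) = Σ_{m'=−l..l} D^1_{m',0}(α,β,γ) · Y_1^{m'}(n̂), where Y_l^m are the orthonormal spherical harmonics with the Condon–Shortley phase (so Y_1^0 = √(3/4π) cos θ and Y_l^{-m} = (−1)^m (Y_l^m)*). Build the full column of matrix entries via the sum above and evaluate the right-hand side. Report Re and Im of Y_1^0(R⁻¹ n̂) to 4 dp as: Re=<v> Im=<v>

Re=-0.0537 Im=0.0000

Need the full column D^1_{m',0} for m'=−1..1 at α=5.5953, β=1.6367, γ=5.5565.
cos(β/2)=0.683427, sin(β/2)=0.730019
d^1_{-1,0}: single k=1 term ⇒ +0.705572;  D = +0.545118-0.447971i
d^1_{0,0}: k∈[0..1] ⇒ +0.467072 -0.532928 = -0.065856;  D = -0.065856+0.000000i
d^1_{1,0}: single k=0 term ⇒ -0.705572;  D = -0.545118-0.447971i
Y_1^{m'}(θ=2.5053,φ=3.7463) and Σ D·Y over m':
  (+0.5451-0.4480i)·(-0.1689+0.1167i)  (-0.0659+0.0000i)·(-0.3930+0.0000i)  (-0.5451-0.4480i)·(+0.1689+0.1167i)
Y_1^0(R⁻¹ n̂) = -0.053681+0.000000i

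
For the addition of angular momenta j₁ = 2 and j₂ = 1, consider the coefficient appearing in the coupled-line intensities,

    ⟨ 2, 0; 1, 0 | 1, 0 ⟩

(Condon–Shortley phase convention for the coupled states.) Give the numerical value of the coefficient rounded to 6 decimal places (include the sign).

−√(2/5) = -0.632456

j₁+j₂−J=2  J+j₁−j₂=2  J−j₁+j₂=0  j₁+j₂+J+1=5
(j₁±m₁, j₂±m₂, J±M) = (2,2,1,1,1,1)
P² = 2/5
sum k=1..1:
  [1] −1/1 = -1
S = -1
C² = P²·S² = 2/5 ; C = -0.632456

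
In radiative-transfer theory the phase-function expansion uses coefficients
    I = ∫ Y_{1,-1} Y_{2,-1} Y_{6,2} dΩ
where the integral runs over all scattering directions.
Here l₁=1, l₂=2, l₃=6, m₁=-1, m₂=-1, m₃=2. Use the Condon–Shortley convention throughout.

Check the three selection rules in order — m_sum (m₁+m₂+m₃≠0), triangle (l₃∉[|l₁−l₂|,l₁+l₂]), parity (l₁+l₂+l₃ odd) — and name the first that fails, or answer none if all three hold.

triangle

Σmᵢ = 0  ✓
l₃∈[|l₁−l₂|,l₁+l₂]=[1,3] required, l₃=6 fails  ✗
Σlᵢ = 9 ⇒ odd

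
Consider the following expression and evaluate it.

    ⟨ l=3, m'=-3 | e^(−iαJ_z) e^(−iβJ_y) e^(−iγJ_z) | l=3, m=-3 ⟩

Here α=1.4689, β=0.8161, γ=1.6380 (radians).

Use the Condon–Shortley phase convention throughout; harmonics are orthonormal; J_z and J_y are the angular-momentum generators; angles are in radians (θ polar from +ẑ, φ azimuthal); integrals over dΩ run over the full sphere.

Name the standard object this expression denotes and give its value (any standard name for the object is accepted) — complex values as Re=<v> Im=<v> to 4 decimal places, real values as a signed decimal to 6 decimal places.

Wigner D-matrix element, Re=-0.5948 Im=0.0621

This is a Wigner D-matrix element — the rotation-matrix element ⟨l m'| R(α,β,γ) |l m⟩ in the angular-momentum basis.
D^3_{-3,-3}(1.4689,0.8161,1.6380) = e^{-i·-3·1.4689}·d^3_{-3,-3}(0.8161)·e^{-i·-3·1.6380}. Compute d first:
Half-angle: c=0.917896, s=0.396820. N=√(1·720·1·720)=720.000000
k: max(0,(-3)−(-3))=0 … min(3+(-3),3−(-3))=0
  k=0: (−1)^0·720.0000/(720)·0.9179^6·0.3968^0 = +0.598084
d^3_{-3,-3}(0.8161) = +0.598084
Attach z-rotation phases: D = e^{-i(-3)(1.4689)}·(+0.598084)·e^{-i(-3)(1.6380)} = -0.594847+0.062135i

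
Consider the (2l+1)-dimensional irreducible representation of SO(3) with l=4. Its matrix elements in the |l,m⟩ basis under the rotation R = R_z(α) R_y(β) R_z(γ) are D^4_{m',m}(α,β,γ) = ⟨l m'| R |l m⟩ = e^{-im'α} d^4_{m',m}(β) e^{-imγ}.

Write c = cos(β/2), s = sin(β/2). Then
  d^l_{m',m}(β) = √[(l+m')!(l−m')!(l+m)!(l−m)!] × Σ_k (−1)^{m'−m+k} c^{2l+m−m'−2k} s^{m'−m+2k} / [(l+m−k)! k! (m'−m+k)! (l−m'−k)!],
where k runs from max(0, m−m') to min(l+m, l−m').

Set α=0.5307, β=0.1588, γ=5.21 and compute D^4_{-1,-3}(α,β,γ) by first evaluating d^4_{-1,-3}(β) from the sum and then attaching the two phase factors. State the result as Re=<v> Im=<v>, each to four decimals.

Re=-0.0436 Im=-0.0212

D^4_{-1,-3}(0.5307,0.1588,5.2100) = e^{-i·-1·0.5307}·d^4_{-1,-3}(0.1588)·e^{-i·-3·5.2100}. Compute d first:
With c≡cos(β/2)=0.996849 and s≡sin(β/2)=0.079317, N=[6·120·1·5040]^{1/2}=1904.940944
Admissible k: 0..1 (factorial args all ≥0)
  k=0: (−1)^2·1904.9409/(240)·0.9968^6·0.0793^2 = +0.048998
  k=1: (−1)^3·1904.9409/(144)·0.9968^4·0.0793^4 = -0.000517
d^4_{-1,-3}(0.1588) = +0.048998 -0.000517 = +0.048481
D = (+0.862453+0.506137i)·(+0.048481)·(-0.996962+0.077884i) = -0.043596-0.021207i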